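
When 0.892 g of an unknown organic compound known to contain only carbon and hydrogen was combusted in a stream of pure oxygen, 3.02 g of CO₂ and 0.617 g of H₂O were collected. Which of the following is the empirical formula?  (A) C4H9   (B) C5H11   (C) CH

mol C = 3.02 g CO₂ ÷ 44.009 g/mol = 0.06862 mol
mol H = 2 × 0.617 g H₂O ÷ 18.015 g/mol = 0.06850 mol
Divide by the smallest (0.06850 mol): C 1.002, H 1.000

(C) CH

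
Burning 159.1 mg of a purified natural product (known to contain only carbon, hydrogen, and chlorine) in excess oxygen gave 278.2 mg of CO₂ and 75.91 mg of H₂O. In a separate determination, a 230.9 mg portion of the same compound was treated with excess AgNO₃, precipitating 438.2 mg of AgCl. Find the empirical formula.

C3H4Cl

mol C = 0.2782 g CO₂ ÷ 44.009 g/mol = 0.0063214 mol
mol H = 2 × 0.07591 g H₂O ÷ 18.015 g/mol = 0.0084274 mol
From the AgCl data: mol Cl per gram of compound = (0.4382 ÷ 143.318) ÷ 0.2309 = 0.013242 mol/g, so in the 0.1591 g combustion sample mol Cl = 0.0021068 mol
Divide by the smallest (0.0021068 mol): C 3.001, H 4.000, Cl 1.000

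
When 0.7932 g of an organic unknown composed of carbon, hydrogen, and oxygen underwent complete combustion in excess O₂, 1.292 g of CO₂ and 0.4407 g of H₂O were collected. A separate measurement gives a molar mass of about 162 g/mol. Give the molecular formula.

C6H10O5

mol C = 1.292 g CO₂ ÷ 44.009 g/mol = 0.029358 mol
mol H = 2 × 0.4407 g H₂O ÷ 18.015 g/mol = 0.048926 mol
mass O = 0.7932 − (0.35261 + 0.049317) = 0.39127 g → mol O = 0.39127 ÷ 15.999 = 0.024456 mol
Divide by the smallest (0.024456 mol): C 1.200, H 2.001, O 1.000
Multiplying each by 5 gives whole numbers: C 6.00, H 10.00, O 5.00
Empirical formula: C6H10O5
Empirical-formula mass = 162.14 g/mol; 162 ÷ 162.14 ≈ 1, so the molecular formula is C6H10O5.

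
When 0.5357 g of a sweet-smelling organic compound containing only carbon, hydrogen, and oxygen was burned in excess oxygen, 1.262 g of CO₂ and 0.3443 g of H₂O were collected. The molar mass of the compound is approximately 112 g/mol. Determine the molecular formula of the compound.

mol C = 1.262 g CO₂ ÷ 44.009 g/mol = 0.028676 mol
mol H = 2 × 0.3443 g H₂O ÷ 18.015 g/mol = 0.038224 mol
mass O = 0.5357 − (0.34443 + 0.038529) = 0.15274 g → mol O = 0.15274 ÷ 15.999 = 0.0095471 mol
Divide by the smallest (0.0095471 mol): C 3.004, H 4.004, O 1.000
Empirical formula: C3H4O
Empirical-formula mass = 56.06 g/mol; 112 ÷ 56.06 ≈ 2, so the molecular formula is C6H8O2.

C6H8O2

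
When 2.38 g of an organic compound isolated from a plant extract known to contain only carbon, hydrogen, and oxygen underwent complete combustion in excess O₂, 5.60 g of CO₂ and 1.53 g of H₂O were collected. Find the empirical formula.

C3H4O

mol C = 5.60 g CO₂ ÷ 44.009 g/mol = 0.1272 mol
mol H = 2 × 1.53 g H₂O ÷ 18.015 g/mol = 0.1699 mol
mass O = 2.38 − (1.528 + 0.1712) = 0.6804 g → mol O = 0.6804 ÷ 15.999 = 0.04253 mol
Divide by the smallest (0.04253 mol): C 2.992, H 3.994, O 1.000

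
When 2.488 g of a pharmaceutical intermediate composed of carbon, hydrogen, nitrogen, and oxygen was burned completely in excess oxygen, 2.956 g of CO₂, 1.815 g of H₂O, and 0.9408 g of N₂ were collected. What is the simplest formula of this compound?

C2H6N2O

mol C = 2.956 g CO₂ ÷ 44.009 g/mol = 0.067168 mol
mol H = 2 × 1.815 g H₂O ÷ 18.015 g/mol = 0.20150 mol
mol N = 2 × 0.9408 g N₂ ÷ 28.014 g/mol = 0.067166 mol
mass O = 2.488 − (0.80676 + 0.20311 + 0.94080) = 0.53733 g → mol O = 0.53733 ÷ 15.999 = 0.033585 mol
Divide by the smallest (0.033585 mol): C 2.000, H 6.000, N 2.000, O 1.000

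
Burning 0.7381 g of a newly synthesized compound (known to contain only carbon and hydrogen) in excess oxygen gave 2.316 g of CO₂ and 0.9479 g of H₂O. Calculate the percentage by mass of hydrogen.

mol C = 2.316 g CO₂ ÷ 44.009 g/mol = 0.052626 mol
mol H = 2 × 0.9479 g H₂O ÷ 18.015 g/mol = 0.10523 mol
mass % H = 0.10608 g ÷ 0.7381 g × 100%

14.37%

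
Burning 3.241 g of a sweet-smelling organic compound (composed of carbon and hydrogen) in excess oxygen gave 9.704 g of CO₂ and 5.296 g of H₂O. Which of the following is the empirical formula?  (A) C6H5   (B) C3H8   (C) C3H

mol C = 9.704 g CO₂ ÷ 44.009 g/mol = 0.22050 mol
mol H = 2 × 5.296 g H₂O ÷ 18.015 g/mol = 0.58795 mol
Divide by the smallest (0.22050 mol): C 1.000, H 2.666
Multiplying each by 3 gives whole numbers: C 3.00, H 8.00

(B) C3H8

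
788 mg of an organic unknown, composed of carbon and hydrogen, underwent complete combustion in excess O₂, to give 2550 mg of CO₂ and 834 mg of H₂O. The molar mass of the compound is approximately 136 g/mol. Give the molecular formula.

mol C = 2.55 g CO₂ ÷ 44.009 g/mol = 0.05794 mol
mol H = 2 × 0.834 g H₂O ÷ 18.015 g/mol = 0.09259 mol
Divide by the smallest (0.05794 mol): C 1.000, H 1.598
Multiplying each by 5 gives whole numbers: C 5.00, H 7.99
Empirical formula: C5H8
Empirical-formula mass = 68.12 g/mol; 136 ÷ 68.12 ≈ 2, so the molecular formula is C10H16.

C10H16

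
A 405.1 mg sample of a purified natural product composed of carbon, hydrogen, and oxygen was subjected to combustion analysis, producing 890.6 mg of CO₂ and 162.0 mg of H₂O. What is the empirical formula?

mol C = 0.8906 g CO₂ ÷ 44.009 g/mol = 0.020237 mol
mol H = 2 × 0.1620 g H₂O ÷ 18.015 g/mol = 0.017985 mol
mass O = 0.4051 − (0.24306 + 0.018129) = 0.14391 g → mol O = 0.14391 ÷ 15.999 = 0.0089948 mol
Divide by the smallest (0.0089948 mol): C 2.250, H 1.999, O 1.000
Multiplying each by 4 gives whole numbers: C 9.00, H 8.00, O 4.00

C9H8O4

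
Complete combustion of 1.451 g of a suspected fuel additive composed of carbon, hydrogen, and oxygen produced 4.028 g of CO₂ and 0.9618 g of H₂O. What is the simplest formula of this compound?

mol C = 4.028 g CO₂ ÷ 44.009 g/mol = 0.091527 mol
mol H = 2 × 0.9618 g H₂O ÷ 18.015 g/mol = 0.10678 mol
mass O = 1.451 − (1.0993 + 0.10763) = 0.24404 g → mol O = 0.24404 ÷ 15.999 = 0.015253 mol
Divide by the smallest (0.015253 mol): C 6.000, H 7.000, O 1.000

C6H7O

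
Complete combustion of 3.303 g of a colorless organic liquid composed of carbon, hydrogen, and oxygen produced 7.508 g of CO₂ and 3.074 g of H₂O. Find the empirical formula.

mol C = 7.508 g CO₂ ÷ 44.009 g/mol = 0.17060 mol
mol H = 2 × 3.074 g H₂O ÷ 18.015 g/mol = 0.34127 mol
mass O = 3.303 − (2.0491 + 0.34400) = 0.90990 g → mol O = 0.90990 ÷ 15.999 = 0.056873 mol
Divide by the smallest (0.056873 mol): C 3.000, H 6.001, O 1.000

C3H6O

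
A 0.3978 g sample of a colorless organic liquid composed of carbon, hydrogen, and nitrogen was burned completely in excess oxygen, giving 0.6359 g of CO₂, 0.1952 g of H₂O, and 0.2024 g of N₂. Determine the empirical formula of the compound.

mol C = 0.6359 g CO₂ ÷ 44.009 g/mol = 0.014449 mol
mol H = 2 × 0.1952 g H₂O ÷ 18.015 g/mol = 0.021671 mol
mol N = 2 × 0.2024 g N₂ ÷ 28.014 g/mol = 0.014450 mol
Divide by the smallest (0.014449 mol): C 1.000, H 1.500, N 1.000
Multiplying each by 2 gives whole numbers: C 2.00, H 3.00, N 2.00

C2H3N2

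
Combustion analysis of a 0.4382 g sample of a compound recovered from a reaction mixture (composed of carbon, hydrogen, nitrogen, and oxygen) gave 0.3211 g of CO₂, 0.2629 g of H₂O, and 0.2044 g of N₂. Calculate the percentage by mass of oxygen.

mol C = 0.3211 g CO₂ ÷ 44.009 g/mol = 0.0072962 mol
mol H = 2 × 0.2629 g H₂O ÷ 18.015 g/mol = 0.029187 mol
mol N = 2 × 0.2044 g N₂ ÷ 28.014 g/mol = 0.014593 mol
mass O = 0.4382 − (0.087635 + 0.029420 + 0.20440) = 0.11674 g → mol O = 0.11674 ÷ 15.999 = 0.0072970 mol
mass % O = 0.11674 g ÷ 0.4382 g × 100%

26.64%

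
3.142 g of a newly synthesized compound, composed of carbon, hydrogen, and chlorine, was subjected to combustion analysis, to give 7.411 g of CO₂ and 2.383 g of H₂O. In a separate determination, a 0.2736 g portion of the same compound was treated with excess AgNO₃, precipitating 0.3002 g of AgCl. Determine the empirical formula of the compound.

C7H11Cl

mol C = 7.411 g CO₂ ÷ 44.009 g/mol = 0.16840 mol
mol H = 2 × 2.383 g H₂O ÷ 18.015 g/mol = 0.26456 mol
From the AgCl data: mol Cl per gram of compound = (0.3002 ÷ 143.318) ÷ 0.2736 = 0.0076559 mol/g, so in the 3.142 g combustion sample mol Cl = 0.024055 mol
Divide by the smallest (0.024055 mol): C 7.001, H 10.998, Cl 1.000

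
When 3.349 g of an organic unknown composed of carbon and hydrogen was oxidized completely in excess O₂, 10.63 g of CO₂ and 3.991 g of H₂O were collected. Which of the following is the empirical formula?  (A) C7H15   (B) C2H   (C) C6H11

(C) C6H11

mol C = 10.63 g CO₂ ÷ 44.009 g/mol = 0.24154 mol
mol H = 2 × 3.991 g H₂O ÷ 18.015 g/mol = 0.44308 mol
Divide by the smallest (0.24154 mol): C 1.000, H 1.834
Multiplying each by 6 gives whole numbers: C 6.00, H 11.01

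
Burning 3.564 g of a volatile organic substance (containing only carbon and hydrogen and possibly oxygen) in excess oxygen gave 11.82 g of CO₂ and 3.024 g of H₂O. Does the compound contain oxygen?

mol C = 11.82 g CO₂ ÷ 44.009 g/mol = 0.26858 mol
mol H = 2 × 3.024 g H₂O ÷ 18.015 g/mol = 0.33572 mol
C and H together account for 3.5643 g — essentially the entire 3.564 g sample — so the compound contains no oxygen.

no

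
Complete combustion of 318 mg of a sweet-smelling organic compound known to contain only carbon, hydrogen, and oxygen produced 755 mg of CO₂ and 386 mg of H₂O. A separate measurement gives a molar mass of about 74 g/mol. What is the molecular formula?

C4H10O

mol C = 0.755 g CO₂ ÷ 44.009 g/mol = 0.01716 mol
mol H = 2 × 0.386 g H₂O ÷ 18.015 g/mol = 0.04285 mol
mass O = 0.318 − (0.2061 + 0.04320) = 0.06875 g → mol O = 0.06875 ÷ 15.999 = 0.004297 mol
Divide by the smallest (0.004297 mol): C 3.992, H 9.973, O 1.000
Empirical formula: C4H10O
Empirical-formula mass = 74.12 g/mol; 74 ÷ 74.12 ≈ 1, so the molecular formula is C4H10O.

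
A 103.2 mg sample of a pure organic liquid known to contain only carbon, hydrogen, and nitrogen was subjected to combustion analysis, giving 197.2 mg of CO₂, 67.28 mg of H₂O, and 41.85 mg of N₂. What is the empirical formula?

C3H5N2

mol C = 0.1972 g CO₂ ÷ 44.009 g/mol = 0.0044809 mol
mol H = 2 × 0.06728 g H₂O ÷ 18.015 g/mol = 0.0074693 mol
mol N = 2 × 0.04185 g N₂ ÷ 28.014 g/mol = 0.0029878 mol
Divide by the smallest (0.0029878 mol): C 1.500, H 2.500, N 1.000
Multiplying each by 2 gives whole numbers: C 3.00, H 5.00, N 2.00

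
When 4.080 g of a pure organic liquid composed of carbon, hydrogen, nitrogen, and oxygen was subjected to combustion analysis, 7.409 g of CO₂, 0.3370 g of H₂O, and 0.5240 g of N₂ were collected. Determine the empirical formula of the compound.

mol C = 7.409 g CO₂ ÷ 44.009 g/mol = 0.16835 mol
mol H = 2 × 0.3370 g H₂O ÷ 18.015 g/mol = 0.037413 mol
mol N = 2 × 0.5240 g N₂ ÷ 28.014 g/mol = 0.037410 mol
mass O = 4.080 − (2.0221 + 0.037713 + 0.52400) = 1.4962 g → mol O = 1.4962 ÷ 15.999 = 0.093519 mol
Divide by the smallest (0.037410 mol): C 4.500, H 1.000, N 1.000, O 2.500
Multiplying each by 2 gives whole numbers: C 9.00, H 2.00, N 2.00, O 5.00

C9H2N2O5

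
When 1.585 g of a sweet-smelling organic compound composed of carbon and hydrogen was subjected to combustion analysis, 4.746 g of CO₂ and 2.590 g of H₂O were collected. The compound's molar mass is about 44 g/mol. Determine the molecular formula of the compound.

C3H8

mol C = 4.746 g CO₂ ÷ 44.009 g/mol = 0.10784 mol
mol H = 2 × 2.590 g H₂O ÷ 18.015 g/mol = 0.28754 mol
Divide by the smallest (0.10784 mol): C 1.000, H 2.666
Multiplying each by 3 gives whole numbers: C 3.00, H 8.00
Empirical formula: C3H8
Empirical-formula mass = 44.10 g/mol; 44 ÷ 44.10 ≈ 1, so the molecular formula is C3H8.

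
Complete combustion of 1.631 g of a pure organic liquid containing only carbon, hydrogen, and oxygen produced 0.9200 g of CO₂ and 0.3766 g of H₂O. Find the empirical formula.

mol C = 0.9200 g CO₂ ÷ 44.009 g/mol = 0.020905 mol
mol H = 2 × 0.3766 g H₂O ÷ 18.015 g/mol = 0.041810 mol
mass O = 1.631 − (0.25109 + 0.042144) = 1.3378 g → mol O = 1.3378 ÷ 15.999 = 0.083616 mol
Divide by the smallest (0.020905 mol): C 1.000, H 2.000, O 4.000

CH2O4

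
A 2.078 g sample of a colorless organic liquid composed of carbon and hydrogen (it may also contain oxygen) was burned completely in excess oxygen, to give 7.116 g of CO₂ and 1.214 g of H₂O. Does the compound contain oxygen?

no

mol C = 7.116 g CO₂ ÷ 44.009 g/mol = 0.16169 mol
mol H = 2 × 1.214 g H₂O ÷ 18.015 g/mol = 0.13478 mol
C and H together account for 2.0780 g — essentially the entire 2.078 g sample — so the compound contains no oxygen.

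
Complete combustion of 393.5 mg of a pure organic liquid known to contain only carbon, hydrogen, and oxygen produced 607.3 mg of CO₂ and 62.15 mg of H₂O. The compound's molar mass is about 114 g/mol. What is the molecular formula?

C4H2O4

mol C = 0.6073 g CO₂ ÷ 44.009 g/mol = 0.013799 mol
mol H = 2 × 0.06215 g H₂O ÷ 18.015 g/mol = 0.0068998 mol
mass O = 0.3935 − (0.16575 + 0.0069550) = 0.22080 g → mol O = 0.22080 ÷ 15.999 = 0.013801 mol
Divide by the smallest (0.0068998 mol): C 2.000, H 1.000, O 2.000
Empirical formula: C2HO2
Empirical-formula mass = 57.03 g/mol; 114 ÷ 57.03 ≈ 2, so the molecular formula is C4H2O4.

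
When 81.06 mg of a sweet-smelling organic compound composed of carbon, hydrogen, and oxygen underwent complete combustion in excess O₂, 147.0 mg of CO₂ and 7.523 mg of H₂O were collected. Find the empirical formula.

mol C = 0.1470 g CO₂ ÷ 44.009 g/mol = 0.0033402 mol
mol H = 2 × 0.007523 g H₂O ÷ 18.015 g/mol = 0.00083519 mol
mass O = 0.08106 − (0.040119 + 0.00084187) = 0.040099 g → mol O = 0.040099 ÷ 15.999 = 0.0025063 mol
Divide by the smallest (0.00083519 mol): C 3.999, H 1.000, O 3.001

C4HO3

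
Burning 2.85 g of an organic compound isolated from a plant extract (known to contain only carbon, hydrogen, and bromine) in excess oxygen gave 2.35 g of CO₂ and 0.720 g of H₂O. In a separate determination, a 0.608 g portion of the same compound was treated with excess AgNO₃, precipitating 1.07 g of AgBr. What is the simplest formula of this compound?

C2H3Br

mol C = 2.35 g CO₂ ÷ 44.009 g/mol = 0.05340 mol
mol H = 2 × 0.720 g H₂O ÷ 18.015 g/mol = 0.07993 mol
From the AgBr data: mol Br per gram of compound = (1.07 ÷ 187.772) ÷ 0.608 = 0.009372 mol/g, so in the 2.85 g combustion sample mol Br = 0.02671 mol
Divide by the smallest (0.02671 mol): C 1.999, H 2.992, Br 1.000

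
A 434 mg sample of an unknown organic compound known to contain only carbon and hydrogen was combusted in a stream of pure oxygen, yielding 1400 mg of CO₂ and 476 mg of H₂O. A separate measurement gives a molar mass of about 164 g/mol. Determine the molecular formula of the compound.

mol C = 1.40 g CO₂ ÷ 44.009 g/mol = 0.03181 mol
mol H = 2 × 0.476 g H₂O ÷ 18.015 g/mol = 0.05284 mol
Divide by the smallest (0.03181 mol): C 1.000, H 1.661
Multiplying each by 3 gives whole numbers: C 3.00, H 4.98
Empirical formula: C3H5
Empirical-formula mass = 41.07 g/mol; 164 ÷ 41.07 ≈ 4, so the molecular formula is C12H20.

C12H20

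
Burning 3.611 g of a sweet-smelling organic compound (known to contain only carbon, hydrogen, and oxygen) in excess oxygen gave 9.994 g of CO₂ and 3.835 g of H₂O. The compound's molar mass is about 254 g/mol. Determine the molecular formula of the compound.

C16H30O2

mol C = 9.994 g CO₂ ÷ 44.009 g/mol = 0.22709 mol
mol H = 2 × 3.835 g H₂O ÷ 18.015 g/mol = 0.42576 mol
mass O = 3.611 − (2.7276 + 0.42916) = 0.45426 g → mol O = 0.45426 ÷ 15.999 = 0.028393 mol
Divide by the smallest (0.028393 mol): C 7.998, H 14.995, O 1.000
Empirical formula: C8H15O
Empirical-formula mass = 127.21 g/mol; 254 ÷ 127.21 ≈ 2, so the molecular formula is C16H30O2.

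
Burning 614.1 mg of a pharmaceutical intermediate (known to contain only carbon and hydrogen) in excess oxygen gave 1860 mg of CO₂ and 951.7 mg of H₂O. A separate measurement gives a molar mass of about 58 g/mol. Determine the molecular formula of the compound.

mol C = 1.860 g CO₂ ÷ 44.009 g/mol = 0.042264 mol
mol H = 2 × 0.9517 g H₂O ÷ 18.015 g/mol = 0.10566 mol
Divide by the smallest (0.042264 mol): C 1.000, H 2.500
Multiplying each by 2 gives whole numbers: C 2.00, H 5.00
Empirical formula: C2H5
Empirical-formula mass = 29.06 g/mol; 58 ÷ 29.06 ≈ 2, so the molecular formula is C4H10.

C4H10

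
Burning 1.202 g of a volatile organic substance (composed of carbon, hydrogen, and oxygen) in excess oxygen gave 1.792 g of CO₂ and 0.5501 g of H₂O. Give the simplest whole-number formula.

C2H3O2

mol C = 1.792 g CO₂ ÷ 44.009 g/mol = 0.040719 mol
mol H = 2 × 0.5501 g H₂O ÷ 18.015 g/mol = 0.061071 mol
mass O = 1.202 − (0.48908 + 0.061560) = 0.65136 g → mol O = 0.65136 ÷ 15.999 = 0.040713 mol
Divide by the smallest (0.040713 mol): C 1.000, H 1.500, O 1.000
Multiplying each by 2 gives whole numbers: C 2.00, H 3.00, O 2.00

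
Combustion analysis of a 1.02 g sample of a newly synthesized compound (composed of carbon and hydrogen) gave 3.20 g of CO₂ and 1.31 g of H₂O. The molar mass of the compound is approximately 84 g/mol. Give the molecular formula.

C6H12

mol C = 3.20 g CO₂ ÷ 44.009 g/mol = 0.07271 mol
mol H = 2 × 1.31 g H₂O ÷ 18.015 g/mol = 0.1454 mol
Divide by the smallest (0.07271 mol): C 1.000, H 2.000
Empirical formula: CH2
Empirical-formula mass = 14.03 g/mol; 84 ÷ 14.03 ≈ 6, so the molecular formula is C6H12.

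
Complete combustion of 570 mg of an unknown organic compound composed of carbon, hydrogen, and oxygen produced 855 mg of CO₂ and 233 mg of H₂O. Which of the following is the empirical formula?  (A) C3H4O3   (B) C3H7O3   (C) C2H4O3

mol C = 0.855 g CO₂ ÷ 44.009 g/mol = 0.01943 mol
mol H = 2 × 0.233 g H₂O ÷ 18.015 g/mol = 0.02587 mol
mass O = 0.570 − (0.2333 + 0.02607) = 0.3106 g → mol O = 0.3106 ÷ 15.999 = 0.01941 mol
Divide by the smallest (0.01941 mol): C 1.001, H 1.333, O 1.000
Multiplying each by 3 gives whole numbers: C 3.00, H 4.00, O 3.00

(A) C3H4O3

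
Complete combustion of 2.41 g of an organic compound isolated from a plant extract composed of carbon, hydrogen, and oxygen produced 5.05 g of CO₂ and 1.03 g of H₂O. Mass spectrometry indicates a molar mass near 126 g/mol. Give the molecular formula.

C6H6O3

mol C = 5.05 g CO₂ ÷ 44.009 g/mol = 0.1147 mol
mol H = 2 × 1.03 g H₂O ÷ 18.015 g/mol = 0.1143 mol
mass O = 2.41 − (1.378 + 0.1153) = 0.9165 g → mol O = 0.9165 ÷ 15.999 = 0.05728 mol
Divide by the smallest (0.05728 mol): C 2.003, H 1.996, O 1.000
Empirical formula: C2H2O
Empirical-formula mass = 42.04 g/mol; 126 ÷ 42.04 ≈ 3, so the molecular formula is C6H6O3.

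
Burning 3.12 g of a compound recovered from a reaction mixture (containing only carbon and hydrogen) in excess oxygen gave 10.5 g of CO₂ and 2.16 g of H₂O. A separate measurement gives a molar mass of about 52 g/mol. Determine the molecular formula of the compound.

mol C = 10.5 g CO₂ ÷ 44.009 g/mol = 0.2386 mol
mol H = 2 × 2.16 g H₂O ÷ 18.015 g/mol = 0.2398 mol
Divide by the smallest (0.2386 mol): C 1.000, H 1.005
Empirical formula: CH
Empirical-formula mass = 13.02 g/mol; 52 ÷ 13.02 ≈ 4, so the molecular formula is C4H4.

C4H4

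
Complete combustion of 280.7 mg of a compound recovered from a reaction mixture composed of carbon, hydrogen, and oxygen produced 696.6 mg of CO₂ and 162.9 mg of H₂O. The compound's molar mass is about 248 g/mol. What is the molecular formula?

C14H16O4

mol C = 0.6966 g CO₂ ÷ 44.009 g/mol = 0.015829 mol
mol H = 2 × 0.1629 g H₂O ÷ 18.015 g/mol = 0.018085 mol
mass O = 0.2807 − (0.19012 + 0.018230) = 0.072353 g → mol O = 0.072353 ÷ 15.999 = 0.0045224 mol
Divide by the smallest (0.0045224 mol): C 3.500, H 3.999, O 1.000
Multiplying each by 2 gives whole numbers: C 7.00, H 8.00, O 2.00
Empirical formula: C7H8O2
Empirical-formula mass = 124.14 g/mol; 248 ÷ 124.14 ≈ 2, so the molecular formula is C14H16O4.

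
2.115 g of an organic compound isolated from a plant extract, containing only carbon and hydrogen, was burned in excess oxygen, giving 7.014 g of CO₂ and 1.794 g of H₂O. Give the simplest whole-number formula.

C4H5

mol C = 7.014 g CO₂ ÷ 44.009 g/mol = 0.15938 mol
mol H = 2 × 1.794 g H₂O ÷ 18.015 g/mol = 0.19917 mol
Divide by the smallest (0.15938 mol): C 1.000, H 1.250
Multiplying each by 4 gives whole numbers: C 4.00, H 5.00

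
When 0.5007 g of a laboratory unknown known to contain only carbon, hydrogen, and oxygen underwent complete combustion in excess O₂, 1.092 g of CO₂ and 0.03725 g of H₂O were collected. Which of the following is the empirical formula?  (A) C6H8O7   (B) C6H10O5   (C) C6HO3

mol C = 1.092 g CO₂ ÷ 44.009 g/mol = 0.024813 mol
mol H = 2 × 0.03725 g H₂O ÷ 18.015 g/mol = 0.0041354 mol
mass O = 0.5007 − (0.29803 + 0.0041685) = 0.19850 g → mol O = 0.19850 ÷ 15.999 = 0.012407 mol
Divide by the smallest (0.0041354 mol): C 6.000, H 1.000, O 3.000

(C) C6HO3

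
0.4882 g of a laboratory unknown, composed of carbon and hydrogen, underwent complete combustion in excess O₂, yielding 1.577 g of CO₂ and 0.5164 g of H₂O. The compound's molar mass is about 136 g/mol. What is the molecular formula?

mol C = 1.577 g CO₂ ÷ 44.009 g/mol = 0.035834 mol
mol H = 2 × 0.5164 g H₂O ÷ 18.015 g/mol = 0.057330 mol
Divide by the smallest (0.035834 mol): C 1.000, H 1.600
Multiplying each by 5 gives whole numbers: C 5.00, H 8.00
Empirical formula: C5H8
Empirical-formula mass = 68.12 g/mol; 136 ÷ 68.12 ≈ 2, so the molecular formula is C10H16.

C10H16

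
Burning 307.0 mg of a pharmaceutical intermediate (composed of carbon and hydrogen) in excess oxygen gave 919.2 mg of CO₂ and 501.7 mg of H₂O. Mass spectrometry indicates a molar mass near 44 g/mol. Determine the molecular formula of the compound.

C3H8

mol C = 0.9192 g CO₂ ÷ 44.009 g/mol = 0.020887 mol
mol H = 2 × 0.5017 g H₂O ÷ 18.015 g/mol = 0.055698 mol
Divide by the smallest (0.020887 mol): C 1.000, H 2.667
Multiplying each by 3 gives whole numbers: C 3.00, H 8.00
Empirical formula: C3H8
Empirical-formula mass = 44.10 g/mol; 44 ÷ 44.10 ≈ 1, so the molecular formula is C3H8.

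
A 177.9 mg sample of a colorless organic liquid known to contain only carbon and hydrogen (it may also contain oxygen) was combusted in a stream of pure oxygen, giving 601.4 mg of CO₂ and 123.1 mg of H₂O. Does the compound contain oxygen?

no

mol C = 0.6014 g CO₂ ÷ 44.009 g/mol = 0.013665 mol
mol H = 2 × 0.1231 g H₂O ÷ 18.015 g/mol = 0.013666 mol
C and H together account for 0.17791 g — essentially the entire 0.1779 g sample — so the compound contains no oxygen.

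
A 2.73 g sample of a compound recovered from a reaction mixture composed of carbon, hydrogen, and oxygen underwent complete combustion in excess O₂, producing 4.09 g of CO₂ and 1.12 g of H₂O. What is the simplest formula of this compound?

mol C = 4.09 g CO₂ ÷ 44.009 g/mol = 0.09294 mol
mol H = 2 × 1.12 g H₂O ÷ 18.015 g/mol = 0.1243 mol
mass O = 2.73 − (1.116 + 0.1253) = 1.488 g → mol O = 1.488 ÷ 15.999 = 0.09303 mol
Divide by the smallest (0.09294 mol): C 1.000, H 1.338, O 1.001
Multiplying each by 3 gives whole numbers: C 3.00, H 4.01, O 3.00

C3H4O3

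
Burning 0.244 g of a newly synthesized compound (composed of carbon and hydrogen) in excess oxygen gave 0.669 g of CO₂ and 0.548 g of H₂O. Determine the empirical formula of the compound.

mol C = 0.669 g CO₂ ÷ 44.009 g/mol = 0.01520 mol
mol H = 2 × 0.548 g H₂O ÷ 18.015 g/mol = 0.06084 mol
Divide by the smallest (0.01520 mol): C 1.000, H 4.002

CH4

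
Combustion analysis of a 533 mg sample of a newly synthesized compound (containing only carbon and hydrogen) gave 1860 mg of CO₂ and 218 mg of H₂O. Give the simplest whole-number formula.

C7H4

mol C = 1.86 g CO₂ ÷ 44.009 g/mol = 0.04226 mol
mol H = 2 × 0.218 g H₂O ÷ 18.015 g/mol = 0.02420 mol
Divide by the smallest (0.02420 mol): C 1.746, H 1.000
Multiplying each by 4 gives whole numbers: C 6.99, H 4.00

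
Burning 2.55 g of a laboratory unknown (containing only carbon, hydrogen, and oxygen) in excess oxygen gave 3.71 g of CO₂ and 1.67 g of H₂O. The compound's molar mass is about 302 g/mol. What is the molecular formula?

mol C = 3.71 g CO₂ ÷ 44.009 g/mol = 0.08430 mol
mol H = 2 × 1.67 g H₂O ÷ 18.015 g/mol = 0.1854 mol
mass O = 2.55 − (1.013 + 0.1869) = 1.351 g → mol O = 1.351 ÷ 15.999 = 0.08442 mol
Divide by the smallest (0.08430 mol): C 1.000, H 2.199, O 1.001
Multiplying each by 5 gives whole numbers: C 5.00, H 11.00, O 5.01
Empirical formula: C5H11O5
Empirical-formula mass = 151.14 g/mol; 302 ÷ 151.14 ≈ 2, so the molecular formula is C10H22O10.

C10H22O10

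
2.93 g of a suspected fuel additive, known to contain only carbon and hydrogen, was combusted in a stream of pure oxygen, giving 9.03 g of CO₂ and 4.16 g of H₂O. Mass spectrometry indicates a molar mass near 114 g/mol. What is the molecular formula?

C8H18

mol C = 9.03 g CO₂ ÷ 44.009 g/mol = 0.2052 mol
mol H = 2 × 4.16 g H₂O ÷ 18.015 g/mol = 0.4618 mol
Divide by the smallest (0.2052 mol): C 1.000, H 2.251
Multiplying each by 4 gives whole numbers: C 4.00, H 9.00
Empirical formula: C4H9
Empirical-formula mass = 57.12 g/mol; 114 ÷ 57.12 ≈ 2, so the molecular formula is C8H18.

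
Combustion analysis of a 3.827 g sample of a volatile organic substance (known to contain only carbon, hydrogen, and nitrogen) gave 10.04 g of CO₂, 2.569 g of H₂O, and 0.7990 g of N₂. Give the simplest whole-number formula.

C4H5N

mol C = 10.04 g CO₂ ÷ 44.009 g/mol = 0.22814 mol
mol H = 2 × 2.569 g H₂O ÷ 18.015 g/mol = 0.28521 mol
mol N = 2 × 0.7990 g N₂ ÷ 28.014 g/mol = 0.057043 mol
Divide by the smallest (0.057043 mol): C 3.999, H 5.000, N 1.000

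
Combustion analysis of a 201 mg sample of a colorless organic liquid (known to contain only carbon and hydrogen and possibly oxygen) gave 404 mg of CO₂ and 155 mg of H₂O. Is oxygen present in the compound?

mol C = 0.404 g CO₂ ÷ 44.009 g/mol = 0.009180 mol
mol H = 2 × 0.155 g H₂O ÷ 18.015 g/mol = 0.01721 mol
C and H account for only 0.1276 g of the 0.201 g sample; the remaining 0.07339 g must be oxygen.

yes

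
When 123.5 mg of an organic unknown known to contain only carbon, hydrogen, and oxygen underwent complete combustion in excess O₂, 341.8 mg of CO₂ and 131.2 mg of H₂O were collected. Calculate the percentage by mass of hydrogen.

mol C = 0.3418 g CO₂ ÷ 44.009 g/mol = 0.0077666 mol
mol H = 2 × 0.1312 g H₂O ÷ 18.015 g/mol = 0.014566 mol
mass O = 0.1235 − (0.093285 + 0.014682) = 0.015533 g → mol O = 0.015533 ÷ 15.999 = 0.00097089 mol
mass % H = 0.014682 g ÷ 0.1235 g × 100%

11.89%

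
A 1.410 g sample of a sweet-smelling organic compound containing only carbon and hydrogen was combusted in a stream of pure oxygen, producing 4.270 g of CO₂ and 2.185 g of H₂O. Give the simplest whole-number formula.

mol C = 4.270 g CO₂ ÷ 44.009 g/mol = 0.097026 mol
mol H = 2 × 2.185 g H₂O ÷ 18.015 g/mol = 0.24258 mol
Divide by the smallest (0.097026 mol): C 1.000, H 2.500
Multiplying each by 2 gives whole numbers: C 2.00, H 5.00

C2H5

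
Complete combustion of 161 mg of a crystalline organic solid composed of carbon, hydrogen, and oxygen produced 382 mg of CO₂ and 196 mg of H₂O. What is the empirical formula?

C4H10O

mol C = 0.382 g CO₂ ÷ 44.009 g/mol = 0.008680 mol
mol H = 2 × 0.196 g H₂O ÷ 18.015 g/mol = 0.02176 mol
mass O = 0.161 − (0.1043 + 0.02193) = 0.03481 g → mol O = 0.03481 ÷ 15.999 = 0.002176 mol
Divide by the smallest (0.002176 mol): C 3.989, H 10.001, O 1.000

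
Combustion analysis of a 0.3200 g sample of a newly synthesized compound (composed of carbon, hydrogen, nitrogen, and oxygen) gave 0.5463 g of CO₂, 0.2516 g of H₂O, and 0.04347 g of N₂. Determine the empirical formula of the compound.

mol C = 0.5463 g CO₂ ÷ 44.009 g/mol = 0.012413 mol
mol H = 2 × 0.2516 g H₂O ÷ 18.015 g/mol = 0.027932 mol
mol N = 2 × 0.04347 g N₂ ÷ 28.014 g/mol = 0.0031034 mol
mass O = 0.3200 − (0.14910 + 0.028156 + 0.043470) = 0.099277 g → mol O = 0.099277 ÷ 15.999 = 0.0062052 mol
Divide by the smallest (0.0031034 mol): C 4.000, H 9.000, N 1.000, O 1.999

C4H9NO2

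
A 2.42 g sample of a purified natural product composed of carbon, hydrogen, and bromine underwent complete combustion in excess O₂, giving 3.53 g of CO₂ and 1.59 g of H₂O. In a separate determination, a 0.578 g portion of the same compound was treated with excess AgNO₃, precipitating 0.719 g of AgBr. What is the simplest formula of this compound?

mol C = 3.53 g CO₂ ÷ 44.009 g/mol = 0.08021 mol
mol H = 2 × 1.59 g H₂O ÷ 18.015 g/mol = 0.1765 mol
From the AgBr data: mol Br per gram of compound = (0.719 ÷ 187.772) ÷ 0.578 = 0.006625 mol/g, so in the 2.42 g combustion sample mol Br = 0.01603 mol
Divide by the smallest (0.01603 mol): C 5.003, H 11.011, Br 1.000

C5H11Br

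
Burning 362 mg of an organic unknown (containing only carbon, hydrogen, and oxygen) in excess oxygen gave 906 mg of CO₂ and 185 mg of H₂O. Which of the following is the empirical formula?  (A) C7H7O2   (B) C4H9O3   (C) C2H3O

(A) C7H7O2

mol C = 0.906 g CO₂ ÷ 44.009 g/mol = 0.02059 mol
mol H = 2 × 0.185 g H₂O ÷ 18.015 g/mol = 0.02054 mol
mass O = 0.362 − (0.2473 + 0.02070) = 0.09403 g → mol O = 0.09403 ÷ 15.999 = 0.005877 mol
Divide by the smallest (0.005877 mol): C 3.503, H 3.495, O 1.000
Multiplying each by 2 gives whole numbers: C 7.01, H 6.99, O 2.00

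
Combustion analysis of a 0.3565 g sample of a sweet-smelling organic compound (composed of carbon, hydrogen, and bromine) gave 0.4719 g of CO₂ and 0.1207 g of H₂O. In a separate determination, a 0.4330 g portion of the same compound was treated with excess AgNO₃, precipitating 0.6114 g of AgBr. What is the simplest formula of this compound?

C4H5Br

mol C = 0.4719 g CO₂ ÷ 44.009 g/mol = 0.010723 mol
mol H = 2 × 0.1207 g H₂O ÷ 18.015 g/mol = 0.013400 mol
From the AgBr data: mol Br per gram of compound = (0.6114 ÷ 187.772) ÷ 0.4330 = 0.0075198 mol/g, so in the 0.3565 g combustion sample mol Br = 0.0026808 mol
Divide by the smallest (0.0026808 mol): C 4.000, H 4.998, Br 1.000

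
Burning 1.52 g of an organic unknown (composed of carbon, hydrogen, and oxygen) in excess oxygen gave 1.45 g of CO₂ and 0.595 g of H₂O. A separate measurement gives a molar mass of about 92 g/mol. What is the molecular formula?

mol C = 1.45 g CO₂ ÷ 44.009 g/mol = 0.03295 mol
mol H = 2 × 0.595 g H₂O ÷ 18.015 g/mol = 0.06606 mol
mass O = 1.52 − (0.3957 + 0.06658) = 1.058 g → mol O = 1.058 ÷ 15.999 = 0.06611 mol
Divide by the smallest (0.03295 mol): C 1.000, H 2.005, O 2.006
Empirical formula: CH2O2
Empirical-formula mass = 46.02 g/mol; 92 ÷ 46.02 ≈ 2, so the molecular formula is C2H4O4.

C2H4O4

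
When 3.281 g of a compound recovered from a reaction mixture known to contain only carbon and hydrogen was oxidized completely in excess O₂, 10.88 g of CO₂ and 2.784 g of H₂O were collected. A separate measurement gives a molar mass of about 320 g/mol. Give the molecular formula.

C24H30

mol C = 10.88 g CO₂ ÷ 44.009 g/mol = 0.24722 mol
mol H = 2 × 2.784 g H₂O ÷ 18.015 g/mol = 0.30908 mol
Divide by the smallest (0.24722 mol): C 1.000, H 1.250
Multiplying each by 4 gives whole numbers: C 4.00, H 5.00
Empirical formula: C4H5
Empirical-formula mass = 53.08 g/mol; 320 ÷ 53.08 ≈ 6, so the molecular formula is C24H30.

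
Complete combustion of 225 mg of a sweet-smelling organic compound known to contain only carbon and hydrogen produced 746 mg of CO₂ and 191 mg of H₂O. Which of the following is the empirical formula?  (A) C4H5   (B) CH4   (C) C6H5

mol C = 0.746 g CO₂ ÷ 44.009 g/mol = 0.01695 mol
mol H = 2 × 0.191 g H₂O ÷ 18.015 g/mol = 0.02120 mol
Divide by the smallest (0.01695 mol): C 1.000, H 1.251
Multiplying each by 4 gives whole numbers: C 4.00, H 5.00

(A) C4H5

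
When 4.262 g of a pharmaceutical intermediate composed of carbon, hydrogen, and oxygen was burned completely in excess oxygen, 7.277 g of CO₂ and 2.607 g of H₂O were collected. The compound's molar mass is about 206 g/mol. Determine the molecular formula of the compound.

mol C = 7.277 g CO₂ ÷ 44.009 g/mol = 0.16535 mol
mol H = 2 × 2.607 g H₂O ÷ 18.015 g/mol = 0.28943 mol
mass O = 4.262 − (1.9860 + 0.29174) = 1.9842 g → mol O = 1.9842 ÷ 15.999 = 0.12402 mol
Divide by the smallest (0.12402 mol): C 1.333, H 2.334, O 1.000
Multiplying each by 3 gives whole numbers: C 4.00, H 7.00, O 3.00
Empirical formula: C4H7O3
Empirical-formula mass = 103.10 g/mol; 206 ÷ 103.10 ≈ 2, so the molecular formula is C8H14O6.

C8H14O6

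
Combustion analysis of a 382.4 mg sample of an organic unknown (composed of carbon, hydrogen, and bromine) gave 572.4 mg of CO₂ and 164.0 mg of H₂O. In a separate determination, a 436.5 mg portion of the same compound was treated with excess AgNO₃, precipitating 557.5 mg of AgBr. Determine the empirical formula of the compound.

C5H7Br

mol C = 0.5724 g CO₂ ÷ 44.009 g/mol = 0.013006 mol
mol H = 2 × 0.1640 g H₂O ÷ 18.015 g/mol = 0.018207 mol
From the AgBr data: mol Br per gram of compound = (0.5575 ÷ 187.772) ÷ 0.4365 = 0.0068019 mol/g, so in the 0.3824 g combustion sample mol Br = 0.0026010 mol
Divide by the smallest (0.0026010 mol): C 5.000, H 7.000, Br 1.000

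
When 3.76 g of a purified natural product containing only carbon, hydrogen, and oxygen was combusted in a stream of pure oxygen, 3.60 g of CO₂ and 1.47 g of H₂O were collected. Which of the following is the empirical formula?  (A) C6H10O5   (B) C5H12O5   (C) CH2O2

(C) CH2O2

mol C = 3.60 g CO₂ ÷ 44.009 g/mol = 0.08180 mol
mol H = 2 × 1.47 g H₂O ÷ 18.015 g/mol = 0.1632 mol
mass O = 3.76 − (0.9825 + 0.1645) = 2.613 g → mol O = 2.613 ÷ 15.999 = 0.1633 mol
Divide by the smallest (0.08180 mol): C 1.000, H 1.995, O 1.997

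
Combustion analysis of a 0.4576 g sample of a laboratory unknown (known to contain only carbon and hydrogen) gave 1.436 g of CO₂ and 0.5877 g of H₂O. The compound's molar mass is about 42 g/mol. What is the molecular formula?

C3H6

mol C = 1.436 g CO₂ ÷ 44.009 g/mol = 0.032630 mol
mol H = 2 × 0.5877 g H₂O ÷ 18.015 g/mol = 0.065246 mol
Divide by the smallest (0.032630 mol): C 1.000, H 2.000
Empirical formula: CH2
Empirical-formula mass = 14.03 g/mol; 42 ÷ 14.03 ≈ 3, so the molecular formula is C3H6.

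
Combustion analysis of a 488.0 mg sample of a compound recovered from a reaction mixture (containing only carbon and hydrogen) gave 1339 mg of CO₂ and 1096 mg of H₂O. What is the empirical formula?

mol C = 1.339 g CO₂ ÷ 44.009 g/mol = 0.030426 mol
mol H = 2 × 1.096 g H₂O ÷ 18.015 g/mol = 0.12168 mol
Divide by the smallest (0.030426 mol): C 1.000, H 3.999

CH4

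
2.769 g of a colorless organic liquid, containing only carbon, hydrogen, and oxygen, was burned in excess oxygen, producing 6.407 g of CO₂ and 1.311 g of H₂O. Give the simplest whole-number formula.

C8H8O3

mol C = 6.407 g CO₂ ÷ 44.009 g/mol = 0.14558 mol
mol H = 2 × 1.311 g H₂O ÷ 18.015 g/mol = 0.14555 mol
mass O = 2.769 − (1.7486 + 0.14671) = 0.87368 g → mol O = 0.87368 ÷ 15.999 = 0.054609 mol
Divide by the smallest (0.054609 mol): C 2.666, H 2.665, O 1.000
Multiplying each by 3 gives whole numbers: C 8.00, H 8.00, O 3.00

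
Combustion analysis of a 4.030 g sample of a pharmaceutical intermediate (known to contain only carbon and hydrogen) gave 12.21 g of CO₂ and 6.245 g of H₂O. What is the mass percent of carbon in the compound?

82.69%

mol C = 12.21 g CO₂ ÷ 44.009 g/mol = 0.27744 mol
mol H = 2 × 6.245 g H₂O ÷ 18.015 g/mol = 0.69331 mol
mass % C = 3.3324 g ÷ 4.030 g × 100%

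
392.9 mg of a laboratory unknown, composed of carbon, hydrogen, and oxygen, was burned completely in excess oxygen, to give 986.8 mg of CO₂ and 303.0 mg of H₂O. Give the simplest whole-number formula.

mol C = 0.9868 g CO₂ ÷ 44.009 g/mol = 0.022423 mol
mol H = 2 × 0.3030 g H₂O ÷ 18.015 g/mol = 0.033639 mol
mass O = 0.3929 − (0.26932 + 0.033908) = 0.089673 g → mol O = 0.089673 ÷ 15.999 = 0.0056049 mol
Divide by the smallest (0.0056049 mol): C 4.001, H 6.002, O 1.000

C4H6O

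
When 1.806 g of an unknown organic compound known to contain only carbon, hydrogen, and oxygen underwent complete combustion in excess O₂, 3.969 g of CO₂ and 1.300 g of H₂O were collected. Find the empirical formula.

C5H8O2

mol C = 3.969 g CO₂ ÷ 44.009 g/mol = 0.090186 mol
mol H = 2 × 1.300 g H₂O ÷ 18.015 g/mol = 0.14432 mol
mass O = 1.806 − (1.0832 + 0.14548) = 0.57730 g → mol O = 0.57730 ÷ 15.999 = 0.036083 mol
Divide by the smallest (0.036083 mol): C 2.499, H 4.000, O 1.000
Multiplying each by 2 gives whole numbers: C 5.00, H 8.00, O 2.00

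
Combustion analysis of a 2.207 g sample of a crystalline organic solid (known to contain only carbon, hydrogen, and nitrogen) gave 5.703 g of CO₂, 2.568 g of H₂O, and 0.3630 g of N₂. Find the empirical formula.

C5H11N

mol C = 5.703 g CO₂ ÷ 44.009 g/mol = 0.12959 mol
mol H = 2 × 2.568 g H₂O ÷ 18.015 g/mol = 0.28510 mol
mol N = 2 × 0.3630 g N₂ ÷ 28.014 g/mol = 0.025916 mol
Divide by the smallest (0.025916 mol): C 5.000, H 11.001, N 1.000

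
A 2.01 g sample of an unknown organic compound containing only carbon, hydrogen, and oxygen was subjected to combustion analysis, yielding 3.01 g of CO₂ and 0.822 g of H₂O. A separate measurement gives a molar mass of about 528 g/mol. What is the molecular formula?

mol C = 3.01 g CO₂ ÷ 44.009 g/mol = 0.06840 mol
mol H = 2 × 0.822 g H₂O ÷ 18.015 g/mol = 0.09126 mol
mass O = 2.01 − (0.8215 + 0.09199) = 1.097 g → mol O = 1.097 ÷ 15.999 = 0.06854 mol
Divide by the smallest (0.06840 mol): C 1.000, H 1.334, O 1.002
Multiplying each by 3 gives whole numbers: C 3.00, H 4.00, O 3.01
Empirical formula: C3H4O3
Empirical-formula mass = 88.06 g/mol; 528 ÷ 88.06 ≈ 6, so the molecular formula is C18H24O18.

C18H24O18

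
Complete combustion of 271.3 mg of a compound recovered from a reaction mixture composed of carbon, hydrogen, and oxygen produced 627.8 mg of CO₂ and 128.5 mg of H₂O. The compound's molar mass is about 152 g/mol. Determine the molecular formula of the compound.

C8H8O3

mol C = 0.6278 g CO₂ ÷ 44.009 g/mol = 0.014265 mol
mol H = 2 × 0.1285 g H₂O ÷ 18.015 g/mol = 0.014266 mol
mass O = 0.2713 − (0.17134 + 0.014380) = 0.085580 g → mol O = 0.085580 ÷ 15.999 = 0.0053491 mol
Divide by the smallest (0.0053491 mol): C 2.667, H 2.667, O 1.000
Multiplying each by 3 gives whole numbers: C 8.00, H 8.00, O 3.00
Empirical formula: C8H8O3
Empirical-formula mass = 152.15 g/mol; 152 ÷ 152.15 ≈ 1, so the molecular formula is C8H8O3.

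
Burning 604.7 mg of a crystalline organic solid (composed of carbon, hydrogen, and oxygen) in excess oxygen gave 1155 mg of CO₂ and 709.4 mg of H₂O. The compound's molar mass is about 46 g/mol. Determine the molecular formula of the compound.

C2H6O

mol C = 1.155 g CO₂ ÷ 44.009 g/mol = 0.026245 mol
mol H = 2 × 0.7094 g H₂O ÷ 18.015 g/mol = 0.078757 mol
mass O = 0.6047 − (0.31522 + 0.079387) = 0.21009 g → mol O = 0.21009 ÷ 15.999 = 0.013131 mol
Divide by the smallest (0.013131 mol): C 1.999, H 5.998, O 1.000
Empirical formula: C2H6O
Empirical-formula mass = 46.07 g/mol; 46 ÷ 46.07 ≈ 1, so the molecular formula is C2H6O.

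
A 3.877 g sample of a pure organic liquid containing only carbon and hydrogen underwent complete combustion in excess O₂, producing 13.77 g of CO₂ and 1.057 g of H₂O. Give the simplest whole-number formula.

C8H3

mol C = 13.77 g CO₂ ÷ 44.009 g/mol = 0.31289 mol
mol H = 2 × 1.057 g H₂O ÷ 18.015 g/mol = 0.11735 mol
Divide by the smallest (0.11735 mol): C 2.666, H 1.000
Multiplying each by 3 gives whole numbers: C 8.00, H 3.00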